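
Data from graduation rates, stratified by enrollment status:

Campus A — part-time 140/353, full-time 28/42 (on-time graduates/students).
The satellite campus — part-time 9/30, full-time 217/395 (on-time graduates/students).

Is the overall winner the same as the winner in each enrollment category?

No

Part-time: Campus A 140/353 = 39.7%, the satellite campus 9/30 = 30.0% → Campus A
Full-time: Campus A 28/42 = 66.7%, the satellite campus 217/395 = 54.9% → Campus A
Overall: Campus A 168/395 = 42.5%, the satellite campus 226/425 = 53.2% → the satellite campus
Campus A wins each enrollment group but the satellite campus wins overall — the comparison reverses. Campus A's students skew toward part-time, which has a lower base rate.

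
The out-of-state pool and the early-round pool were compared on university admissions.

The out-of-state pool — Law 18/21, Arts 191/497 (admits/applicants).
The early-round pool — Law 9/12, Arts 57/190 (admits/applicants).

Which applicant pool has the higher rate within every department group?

Law: the out-of-state pool 18/21 = 85.7%, the early-round pool 9/12 = 75.0% → the out-of-state pool
Arts: the out-of-state pool 191/497 = 38.4%, the early-round pool 57/190 = 30.0% → the out-of-state pool
The out-of-state pool has the higher rate in both groups.

the out-of-state pool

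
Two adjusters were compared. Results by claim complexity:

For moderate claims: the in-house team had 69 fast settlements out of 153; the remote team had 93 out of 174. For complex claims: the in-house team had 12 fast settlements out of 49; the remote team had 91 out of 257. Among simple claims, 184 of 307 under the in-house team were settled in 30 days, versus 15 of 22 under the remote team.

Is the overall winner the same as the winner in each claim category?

No

Moderate: the in-house team 69/153 = 45.1%, the remote team 93/174 = 53.4% → the remote team
Complex: the in-house team 12/49 = 24.5%, the remote team 91/257 = 35.4% → the remote team
Simple: the in-house team 184/307 = 59.9%, the remote team 15/22 = 68.2% → the remote team
Overall: the in-house team 265/509 = 52.1%, the remote team 199/453 = 43.9% → the in-house team
The remote team wins each claim group but the in-house team wins overall — the comparison reverses. The remote team's claims skew toward complex, which has a lower base rate.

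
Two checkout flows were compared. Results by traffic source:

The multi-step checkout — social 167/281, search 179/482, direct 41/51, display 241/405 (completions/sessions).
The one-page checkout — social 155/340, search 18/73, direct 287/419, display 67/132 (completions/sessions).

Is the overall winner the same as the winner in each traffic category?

Social: the multi-step checkout 167/281 = 59.4%, the one-page checkout 155/340 = 45.6% → the multi-step checkout
Search: the multi-step checkout 179/482 = 37.1%, the one-page checkout 18/73 = 24.7% → the multi-step checkout
Direct: the multi-step checkout 41/51 = 80.4%, the one-page checkout 287/419 = 68.5% → the multi-step checkout
Display: the multi-step checkout 241/405 = 59.5%, the one-page checkout 67/132 = 50.8% → the multi-step checkout
Overall: the multi-step checkout 628/1219 = 51.5%, the one-page checkout 527/964 = 54.7% → the one-page checkout
The multi-step checkout wins each traffic group but the one-page checkout wins overall — the comparison reverses. The multi-step checkout's sessions skew toward search, which has a lower base rate.

No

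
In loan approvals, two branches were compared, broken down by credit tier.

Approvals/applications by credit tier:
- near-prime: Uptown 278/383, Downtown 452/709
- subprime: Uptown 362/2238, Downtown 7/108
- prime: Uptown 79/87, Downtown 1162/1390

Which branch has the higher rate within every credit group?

Uptown

Near-prime: Uptown 278/383 = 72.6%, Downtown 452/709 = 63.8% → Uptown
Subprime: Uptown 362/2238 = 16.2%, Downtown 7/108 = 6.5% → Uptown
Prime: Uptown 79/87 = 90.8%, Downtown 1162/1390 = 83.6% → Uptown
Uptown has the higher rate in all 3 groups.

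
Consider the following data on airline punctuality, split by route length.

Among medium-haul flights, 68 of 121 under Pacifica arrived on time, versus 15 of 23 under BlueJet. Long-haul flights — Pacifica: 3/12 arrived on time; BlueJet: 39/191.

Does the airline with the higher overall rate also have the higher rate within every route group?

No

Medium-haul: Pacifica 68/121 = 56.2%, BlueJet 15/23 = 65.2% → BlueJet
Long-haul: Pacifica 3/12 = 25.0%, BlueJet 39/191 = 20.4% → Pacifica
Overall: Pacifica 71/133 = 53.4%, BlueJet 54/214 = 25.2% → Pacifica
Neither sweeps: Pacifica wins 1 of 2 groups, BlueJet wins 1. Pacifica wins overall but not every group — no Simpson reversal.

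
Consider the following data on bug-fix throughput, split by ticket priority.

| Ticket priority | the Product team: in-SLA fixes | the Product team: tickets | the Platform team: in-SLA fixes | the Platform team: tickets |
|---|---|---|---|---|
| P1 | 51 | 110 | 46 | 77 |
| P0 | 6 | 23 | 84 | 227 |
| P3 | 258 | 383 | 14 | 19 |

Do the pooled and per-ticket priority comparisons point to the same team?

P1: the Product team 51/110 = 46.4%, the Platform team 46/77 = 59.7% → the Platform team
P0: the Product team 6/23 = 26.1%, the Platform team 84/227 = 37.0% → the Platform team
P3: the Product team 258/383 = 67.4%, the Platform team 14/19 = 73.7% → the Platform team
Overall: the Product team 315/516 = 61.0%, the Platform team 144/323 = 44.6% → the Product team
The Platform team wins each ticket group but the Product team wins overall — the comparison reverses. The Platform team's tickets skew toward P0, which has a lower base rate.

No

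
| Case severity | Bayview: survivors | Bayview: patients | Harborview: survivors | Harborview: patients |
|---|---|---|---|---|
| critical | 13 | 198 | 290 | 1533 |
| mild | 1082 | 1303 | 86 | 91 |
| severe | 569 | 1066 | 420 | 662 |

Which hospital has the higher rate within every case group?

Critical: Bayview 13/198 = 6.6%, Harborview 290/1533 = 18.9% → Harborview
Mild: Bayview 1082/1303 = 83.0%, Harborview 86/91 = 94.5% → Harborview
Severe: Bayview 569/1066 = 53.4%, Harborview 420/662 = 63.4% → Harborview
Harborview has the higher rate in all 3 groups.

Harborview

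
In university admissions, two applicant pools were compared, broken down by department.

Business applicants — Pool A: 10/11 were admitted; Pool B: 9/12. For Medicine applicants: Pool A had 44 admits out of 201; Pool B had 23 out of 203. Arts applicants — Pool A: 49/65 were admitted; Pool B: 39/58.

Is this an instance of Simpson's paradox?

No

Business: Pool A 10/11 = 90.9%, Pool B 9/12 = 75.0% → Pool A
Medicine: Pool A 44/201 = 21.9%, Pool B 23/203 = 11.3% → Pool A
Arts: Pool A 49/65 = 75.4%, Pool B 39/58 = 67.2% → Pool A
Overall: Pool A 103/277 = 37.2%, Pool B 71/273 = 26.0% → Pool A
Pool A wins overall and in every department group — no reversal.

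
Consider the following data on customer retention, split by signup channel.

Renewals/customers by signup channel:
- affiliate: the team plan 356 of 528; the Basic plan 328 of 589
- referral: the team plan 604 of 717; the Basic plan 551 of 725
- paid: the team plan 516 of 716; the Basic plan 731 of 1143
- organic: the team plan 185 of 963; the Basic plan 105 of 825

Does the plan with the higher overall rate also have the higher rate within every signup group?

Affiliate: the team plan 356/528 = 67.4%, the Basic plan 328/589 = 55.7% → the team plan
Referral: the team plan 604/717 = 84.2%, the Basic plan 551/725 = 76.0% → the team plan
Paid: the team plan 516/716 = 72.1%, the Basic plan 731/1143 = 64.0% → the team plan
Organic: the team plan 185/963 = 19.2%, the Basic plan 105/825 = 12.7% → the team plan
Overall: the team plan 1661/2924 = 56.8%, the Basic plan 1715/3282 = 52.3% → the team plan
The team plan wins overall and in every signup group — no reversal.

Yes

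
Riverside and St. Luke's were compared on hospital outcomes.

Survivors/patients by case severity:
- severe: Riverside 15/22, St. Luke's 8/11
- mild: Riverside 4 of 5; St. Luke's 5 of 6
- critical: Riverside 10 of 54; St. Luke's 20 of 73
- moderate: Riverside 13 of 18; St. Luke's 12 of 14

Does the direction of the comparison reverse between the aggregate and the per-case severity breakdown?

Severe: Riverside 15/22 = 68.2%, St. Luke's 8/11 = 72.7% → St. Luke's
Mild: Riverside 4/5 = 80.0%, St. Luke's 5/6 = 83.3% → St. Luke's
Critical: Riverside 10/54 = 18.5%, St. Luke's 20/73 = 27.4% → St. Luke's
Moderate: Riverside 13/18 = 72.2%, St. Luke's 12/14 = 85.7% → St. Luke's
Overall: Riverside 42/99 = 42.4%, St. Luke's 45/104 = 43.3% → St. Luke's
St. Luke's wins overall and in every case group — no reversal.

No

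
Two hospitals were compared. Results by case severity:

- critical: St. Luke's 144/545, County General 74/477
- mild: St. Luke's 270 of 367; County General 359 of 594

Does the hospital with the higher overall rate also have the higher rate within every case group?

Yes

Critical: St. Luke's 144/545 = 26.4%, County General 74/477 = 15.5% → St. Luke's
Mild: St. Luke's 270/367 = 73.6%, County General 359/594 = 60.4% → St. Luke's
Overall: St. Luke's 414/912 = 45.4%, County General 433/1071 = 40.4% → St. Luke's
St. Luke's wins overall and in every case group — no reversal.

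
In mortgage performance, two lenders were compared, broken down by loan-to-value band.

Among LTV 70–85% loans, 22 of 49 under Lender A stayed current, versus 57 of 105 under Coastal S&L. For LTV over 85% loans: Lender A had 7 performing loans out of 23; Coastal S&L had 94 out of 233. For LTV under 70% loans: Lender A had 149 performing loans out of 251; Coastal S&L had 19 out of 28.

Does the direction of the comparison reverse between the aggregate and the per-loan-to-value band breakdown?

Yes

LTV 70–85%: Lender A 22/49 = 44.9%, Coastal S&L 57/105 = 54.3% → Coastal S&L
LTV over 85%: Lender A 7/23 = 30.4%, Coastal S&L 94/233 = 40.3% → Coastal S&L
LTV under 70%: Lender A 149/251 = 59.4%, Coastal S&L 19/28 = 67.9% → Coastal S&L
Overall: Lender A 178/323 = 55.1%, Coastal S&L 170/366 = 46.4% → Lender A
Coastal S&L wins each loan-to-value group but Lender A wins overall — the comparison reverses. Coastal S&L's loans skew toward LTV over 85%, which has a lower base rate.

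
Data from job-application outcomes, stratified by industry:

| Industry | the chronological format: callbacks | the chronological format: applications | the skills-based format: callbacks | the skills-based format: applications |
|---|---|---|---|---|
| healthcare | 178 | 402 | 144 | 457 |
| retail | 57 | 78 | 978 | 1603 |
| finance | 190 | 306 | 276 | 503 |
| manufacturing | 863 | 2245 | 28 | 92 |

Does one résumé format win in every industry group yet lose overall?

Healthcare: the chronological format 178/402 = 44.3%, the skills-based format 144/457 = 31.5% → the chronological format
Retail: the chronological format 57/78 = 73.1%, the skills-based format 978/1603 = 61.0% → the chronological format
Finance: the chronological format 190/306 = 62.1%, the skills-based format 276/503 = 54.9% → the chronological format
Manufacturing: the chronological format 863/2245 = 38.4%, the skills-based format 28/92 = 30.4% → the chronological format
Overall: the chronological format 1288/3031 = 42.5%, the skills-based format 1426/2655 = 53.7% → the skills-based format
The chronological format wins each industry group but the skills-based format wins overall — the comparison reverses. The chronological format's applications skew toward manufacturing, which has a lower base rate.

Yes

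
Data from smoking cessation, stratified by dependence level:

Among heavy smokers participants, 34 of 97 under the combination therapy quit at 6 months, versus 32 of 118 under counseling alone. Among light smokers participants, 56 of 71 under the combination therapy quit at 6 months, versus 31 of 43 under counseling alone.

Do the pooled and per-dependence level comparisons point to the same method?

Yes

Heavy smokers: the combination therapy 34/97 = 35.1%, counseling alone 32/118 = 27.1% → the combination therapy
Light smokers: the combination therapy 56/71 = 78.9%, counseling alone 31/43 = 72.1% → the combination therapy
Overall: the combination therapy 90/168 = 53.6%, counseling alone 63/161 = 39.1% → the combination therapy
The combination therapy wins overall and in every dependence group — no reversal.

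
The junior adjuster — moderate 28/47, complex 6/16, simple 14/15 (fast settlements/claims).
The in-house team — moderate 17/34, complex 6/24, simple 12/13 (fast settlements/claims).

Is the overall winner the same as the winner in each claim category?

Moderate: the junior adjuster 28/47 = 59.6%, the in-house team 17/34 = 50.0% → the junior adjuster
Complex: the junior adjuster 6/16 = 37.5%, the in-house team 6/24 = 25.0% → the junior adjuster
Simple: the junior adjuster 14/15 = 93.3%, the in-house team 12/13 = 92.3% → the junior adjuster
Overall: the junior adjuster 48/78 = 61.5%, the in-house team 35/71 = 49.3% → the junior adjuster
The junior adjuster wins overall and in every claim group — no reversal.

Yes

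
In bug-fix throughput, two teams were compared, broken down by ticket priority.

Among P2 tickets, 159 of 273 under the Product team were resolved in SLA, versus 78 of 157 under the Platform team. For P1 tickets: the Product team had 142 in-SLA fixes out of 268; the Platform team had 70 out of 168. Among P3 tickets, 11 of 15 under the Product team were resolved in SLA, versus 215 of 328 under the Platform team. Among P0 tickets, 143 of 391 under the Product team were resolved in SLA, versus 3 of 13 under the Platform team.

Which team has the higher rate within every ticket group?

the Product team

P2: the Product team 159/273 = 58.2%, the Platform team 78/157 = 49.7% → the Product team
P1: the Product team 142/268 = 53.0%, the Platform team 70/168 = 41.7% → the Product team
P3: the Product team 11/15 = 73.3%, the Platform team 215/328 = 65.5% → the Product team
P0: the Product team 143/391 = 36.6%, the Platform team 3/13 = 23.1% → the Product team
The Product team has the higher rate in all 4 groups.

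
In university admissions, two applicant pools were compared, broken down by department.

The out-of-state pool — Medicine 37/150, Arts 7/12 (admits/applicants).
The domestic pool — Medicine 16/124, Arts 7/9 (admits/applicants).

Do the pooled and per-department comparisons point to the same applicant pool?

No

Medicine: the out-of-state pool 37/150 = 24.7%, the domestic pool 16/124 = 12.9% → the out-of-state pool
Arts: the out-of-state pool 7/12 = 58.3%, the domestic pool 7/9 = 77.8% → the domestic pool
Overall: the out-of-state pool 44/162 = 27.2%, the domestic pool 23/133 = 17.3% → the out-of-state pool
Neither sweeps: the out-of-state pool wins 1 of 2 groups, the domestic pool wins 1. The out-of-state pool wins overall but not every group — no Simpson reversal.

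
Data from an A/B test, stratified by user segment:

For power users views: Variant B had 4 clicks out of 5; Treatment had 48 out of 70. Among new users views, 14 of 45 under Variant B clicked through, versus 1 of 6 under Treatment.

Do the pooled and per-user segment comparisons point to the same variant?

Power users: Variant B 4/5 = 80.0%, Treatment 48/70 = 68.6% → Variant B
New users: Variant B 14/45 = 31.1%, Treatment 1/6 = 16.7% → Variant B
Overall: Variant B 18/50 = 36.0%, Treatment 49/76 = 64.5% → Treatment
Variant B wins each user group but Treatment wins overall — the comparison reverses. Variant B's views skew toward new users, which has a lower base rate.

No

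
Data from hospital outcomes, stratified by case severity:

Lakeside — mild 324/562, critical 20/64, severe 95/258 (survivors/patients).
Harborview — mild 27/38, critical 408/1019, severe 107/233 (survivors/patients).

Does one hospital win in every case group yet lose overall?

Mild: Lakeside 324/562 = 57.7%, Harborview 27/38 = 71.1% → Harborview
Critical: Lakeside 20/64 = 31.2%, Harborview 408/1019 = 40.0% → Harborview
Severe: Lakeside 95/258 = 36.8%, Harborview 107/233 = 45.9% → Harborview
Overall: Lakeside 439/884 = 49.7%, Harborview 542/1290 = 42.0% → Lakeside
Harborview wins each case group but Lakeside wins overall — the comparison reverses. Harborview's patients skew toward critical, which has a lower base rate.

Yes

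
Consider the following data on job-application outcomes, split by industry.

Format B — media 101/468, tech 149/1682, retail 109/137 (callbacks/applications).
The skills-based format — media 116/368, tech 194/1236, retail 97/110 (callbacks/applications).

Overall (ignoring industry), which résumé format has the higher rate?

Media: Format B 101/468 = 21.6%, the skills-based format 116/368 = 31.5% → the skills-based format
Tech: Format B 149/1682 = 8.9%, the skills-based format 194/1236 = 15.7% → the skills-based format
Retail: Format B 109/137 = 79.6%, the skills-based format 97/110 = 88.2% → the skills-based format
Overall: Format B 359/2287 = 15.7%, the skills-based format 407/1714 = 23.7% → the skills-based format

the skills-based format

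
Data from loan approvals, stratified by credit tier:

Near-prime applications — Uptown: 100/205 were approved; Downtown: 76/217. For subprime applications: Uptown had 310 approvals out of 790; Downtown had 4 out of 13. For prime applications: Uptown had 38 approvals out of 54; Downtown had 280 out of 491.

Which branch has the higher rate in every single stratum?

Near-prime: Uptown 100/205 = 48.8%, Downtown 76/217 = 35.0% → Uptown
Subprime: Uptown 310/790 = 39.2%, Downtown 4/13 = 30.8% → Uptown
Prime: Uptown 38/54 = 70.4%, Downtown 280/491 = 57.0% → Uptown
Uptown has the higher rate in all 3 groups.

Uptown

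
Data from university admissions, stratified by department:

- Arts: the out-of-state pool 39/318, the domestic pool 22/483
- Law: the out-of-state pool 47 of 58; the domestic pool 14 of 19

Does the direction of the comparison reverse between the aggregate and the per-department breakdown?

No

Arts: the out-of-state pool 39/318 = 12.3%, the domestic pool 22/483 = 4.6% → the out-of-state pool
Law: the out-of-state pool 47/58 = 81.0%, the domestic pool 14/19 = 73.7% → the out-of-state pool
Overall: the out-of-state pool 86/376 = 22.9%, the domestic pool 36/502 = 7.2% → the out-of-state pool
The out-of-state pool wins overall and in every department group — no reversal.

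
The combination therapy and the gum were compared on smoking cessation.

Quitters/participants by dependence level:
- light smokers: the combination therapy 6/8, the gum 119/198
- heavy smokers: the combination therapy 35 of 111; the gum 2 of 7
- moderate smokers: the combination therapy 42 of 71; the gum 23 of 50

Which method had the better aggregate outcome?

the gum

Light smokers: the combination therapy 6/8 = 75.0%, the gum 119/198 = 60.1% → the combination therapy
Heavy smokers: the combination therapy 35/111 = 31.5%, the gum 2/7 = 28.6% → the combination therapy
Moderate smokers: the combination therapy 42/71 = 59.2%, the gum 23/50 = 46.0% → the combination therapy
Overall: the combination therapy 83/190 = 43.7%, the gum 144/255 = 56.5% → the gum
(The combination therapy wins every dependence group but the gum wins overall — the combination therapy's participants skew toward the low-rate heavy smokers group.)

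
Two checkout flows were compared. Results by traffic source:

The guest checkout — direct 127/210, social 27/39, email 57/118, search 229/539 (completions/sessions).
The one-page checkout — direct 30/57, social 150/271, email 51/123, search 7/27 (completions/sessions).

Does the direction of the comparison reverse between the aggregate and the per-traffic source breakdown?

Direct: the guest checkout 127/210 = 60.5%, the one-page checkout 30/57 = 52.6% → the guest checkout
Social: the guest checkout 27/39 = 69.2%, the one-page checkout 150/271 = 55.4% → the guest checkout
Email: the guest checkout 57/118 = 48.3%, the one-page checkout 51/123 = 41.5% → the guest checkout
Search: the guest checkout 229/539 = 42.5%, the one-page checkout 7/27 = 25.9% → the guest checkout
Overall: the guest checkout 440/906 = 48.6%, the one-page checkout 238/478 = 49.8% → the one-page checkout
The guest checkout wins each traffic group but the one-page checkout wins overall — the comparison reverses. The guest checkout's sessions skew toward search, which has a lower base rate.

Yes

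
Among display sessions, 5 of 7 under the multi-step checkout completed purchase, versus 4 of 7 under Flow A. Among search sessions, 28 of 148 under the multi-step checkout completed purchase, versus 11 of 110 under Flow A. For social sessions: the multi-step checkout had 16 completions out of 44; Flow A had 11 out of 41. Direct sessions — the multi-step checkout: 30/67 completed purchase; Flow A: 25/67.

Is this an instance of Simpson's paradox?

No

Display: the multi-step checkout 5/7 = 71.4%, Flow A 4/7 = 57.1% → the multi-step checkout
Search: the multi-step checkout 28/148 = 18.9%, Flow A 11/110 = 10.0% → the multi-step checkout
Social: the multi-step checkout 16/44 = 36.4%, Flow A 11/41 = 26.8% → the multi-step checkout
Direct: the multi-step checkout 30/67 = 44.8%, Flow A 25/67 = 37.3% → the multi-step checkout
Overall: the multi-step checkout 79/266 = 29.7%, Flow A 51/225 = 22.7% → the multi-step checkout
The multi-step checkout wins overall and in every traffic group — no reversal.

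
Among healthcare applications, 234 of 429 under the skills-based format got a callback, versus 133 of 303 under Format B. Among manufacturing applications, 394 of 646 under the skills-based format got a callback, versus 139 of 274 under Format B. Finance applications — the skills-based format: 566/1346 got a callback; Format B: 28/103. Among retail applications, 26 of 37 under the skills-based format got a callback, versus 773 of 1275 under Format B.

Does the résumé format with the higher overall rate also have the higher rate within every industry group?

Healthcare: the skills-based format 234/429 = 54.5%, Format B 133/303 = 43.9% → the skills-based format
Manufacturing: the skills-based format 394/646 = 61.0%, Format B 139/274 = 50.7% → the skills-based format
Finance: the skills-based format 566/1346 = 42.1%, Format B 28/103 = 27.2% → the skills-based format
Retail: the skills-based format 26/37 = 70.3%, Format B 773/1275 = 60.6% → the skills-based format
Overall: the skills-based format 1220/2458 = 49.6%, Format B 1073/1955 = 54.9% → Format B
The skills-based format wins each industry group but Format B wins overall — the comparison reverses. The skills-based format's applications skew toward finance, which has a lower base rate.

No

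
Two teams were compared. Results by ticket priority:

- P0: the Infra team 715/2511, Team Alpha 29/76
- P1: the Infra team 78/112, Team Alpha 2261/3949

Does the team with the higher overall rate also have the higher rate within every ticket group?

P0: the Infra team 715/2511 = 28.5%, Team Alpha 29/76 = 38.2% → Team Alpha
P1: the Infra team 78/112 = 69.6%, Team Alpha 2261/3949 = 57.3% → the Infra team
Overall: the Infra team 793/2623 = 30.2%, Team Alpha 2290/4025 = 56.9% → Team Alpha
Neither sweeps: the Infra team wins 1 of 2 groups, Team Alpha wins 1. Team Alpha wins overall but not every group — no Simpson reversal.

No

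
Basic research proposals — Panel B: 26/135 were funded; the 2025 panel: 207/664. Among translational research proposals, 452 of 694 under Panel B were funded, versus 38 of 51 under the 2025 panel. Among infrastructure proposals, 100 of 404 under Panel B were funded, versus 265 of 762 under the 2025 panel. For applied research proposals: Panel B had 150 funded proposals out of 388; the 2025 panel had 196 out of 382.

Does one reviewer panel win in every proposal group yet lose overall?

Yes

Basic research: Panel B 26/135 = 19.3%, the 2025 panel 207/664 = 31.2% → the 2025 panel
Translational research: Panel B 452/694 = 65.1%, the 2025 panel 38/51 = 74.5% → the 2025 panel
Infrastructure: Panel B 100/404 = 24.8%, the 2025 panel 265/762 = 34.8% → the 2025 panel
Applied research: Panel B 150/388 = 38.7%, the 2025 panel 196/382 = 51.3% → the 2025 panel
Overall: Panel B 728/1621 = 44.9%, the 2025 panel 706/1859 = 38.0% → Panel B
The 2025 panel wins each proposal group but Panel B wins overall — the comparison reverses. The 2025 panel's proposals skew toward basic research, which has a lower base rate.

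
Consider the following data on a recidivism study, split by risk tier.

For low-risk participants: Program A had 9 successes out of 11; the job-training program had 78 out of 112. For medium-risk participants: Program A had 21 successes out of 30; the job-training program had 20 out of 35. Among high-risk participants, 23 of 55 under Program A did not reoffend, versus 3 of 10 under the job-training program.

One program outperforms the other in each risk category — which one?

Program A

Low-risk: Program A 9/11 = 81.8%, the job-training program 78/112 = 69.6% → Program A
Medium-risk: Program A 21/30 = 70.0%, the job-training program 20/35 = 57.1% → Program A
High-risk: Program A 23/55 = 41.8%, the job-training program 3/10 = 30.0% → Program A
Program A has the higher rate in all 3 groups.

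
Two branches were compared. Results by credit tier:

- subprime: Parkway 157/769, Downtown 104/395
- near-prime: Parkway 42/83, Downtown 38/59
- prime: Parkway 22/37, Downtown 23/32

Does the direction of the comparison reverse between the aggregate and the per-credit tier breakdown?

Subprime: Parkway 157/769 = 20.4%, Downtown 104/395 = 26.3% → Downtown
Near-prime: Parkway 42/83 = 50.6%, Downtown 38/59 = 64.4% → Downtown
Prime: Parkway 22/37 = 59.5%, Downtown 23/32 = 71.9% → Downtown
Overall: Parkway 221/889 = 24.9%, Downtown 165/486 = 34.0% → Downtown
Downtown wins overall and in every credit group — no reversal.

No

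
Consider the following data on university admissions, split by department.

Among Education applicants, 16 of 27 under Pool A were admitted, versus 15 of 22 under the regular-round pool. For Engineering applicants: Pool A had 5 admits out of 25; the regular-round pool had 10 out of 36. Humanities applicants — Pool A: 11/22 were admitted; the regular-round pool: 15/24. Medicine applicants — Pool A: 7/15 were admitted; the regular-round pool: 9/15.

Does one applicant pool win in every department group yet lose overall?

Education: Pool A 16/27 = 59.3%, the regular-round pool 15/22 = 68.2% → the regular-round pool
Engineering: Pool A 5/25 = 20.0%, the regular-round pool 10/36 = 27.8% → the regular-round pool
Humanities: Pool A 11/22 = 50.0%, the regular-round pool 15/24 = 62.5% → the regular-round pool
Medicine: Pool A 7/15 = 46.7%, the regular-round pool 9/15 = 60.0% → the regular-round pool
Overall: Pool A 39/89 = 43.8%, the regular-round pool 49/97 = 50.5% → the regular-round pool
The regular-round pool wins overall and in every department group — no reversal.

No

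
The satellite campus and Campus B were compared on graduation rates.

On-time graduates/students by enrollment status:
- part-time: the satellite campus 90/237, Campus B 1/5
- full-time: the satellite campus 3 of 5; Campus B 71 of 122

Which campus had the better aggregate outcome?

Part-time: the satellite campus 90/237 = 38.0%, Campus B 1/5 = 20.0% → the satellite campus
Full-time: the satellite campus 3/5 = 60.0%, Campus B 71/122 = 58.2% → the satellite campus
Overall: the satellite campus 93/242 = 38.4%, Campus B 72/127 = 56.7% → Campus B
(The satellite campus wins every enrollment group but Campus B wins overall — the satellite campus's students skew toward the low-rate part-time group.)

Campus B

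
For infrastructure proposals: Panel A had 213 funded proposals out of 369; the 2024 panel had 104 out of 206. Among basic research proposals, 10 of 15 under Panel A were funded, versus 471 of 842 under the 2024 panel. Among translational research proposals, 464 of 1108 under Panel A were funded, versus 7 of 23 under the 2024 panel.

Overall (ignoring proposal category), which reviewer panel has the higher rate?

the 2024 panel

Infrastructure: Panel A 213/369 = 57.7%, the 2024 panel 104/206 = 50.5% → Panel A
Basic research: Panel A 10/15 = 66.7%, the 2024 panel 471/842 = 55.9% → Panel A
Translational research: Panel A 464/1108 = 41.9%, the 2024 panel 7/23 = 30.4% → Panel A
Overall: Panel A 687/1492 = 46.0%, the 2024 panel 582/1071 = 54.3% → the 2024 panel
(Panel A wins every proposal group but the 2024 panel wins overall — Panel A's proposals skew toward the low-rate translational research group.)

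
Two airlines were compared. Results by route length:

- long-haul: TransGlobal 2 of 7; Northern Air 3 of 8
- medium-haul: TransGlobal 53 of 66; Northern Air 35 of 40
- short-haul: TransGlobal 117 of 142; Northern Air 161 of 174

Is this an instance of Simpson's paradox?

Long-haul: TransGlobal 2/7 = 28.6%, Northern Air 3/8 = 37.5% → Northern Air
Medium-haul: TransGlobal 53/66 = 80.3%, Northern Air 35/40 = 87.5% → Northern Air
Short-haul: TransGlobal 117/142 = 82.4%, Northern Air 161/174 = 92.5% → Northern Air
Overall: TransGlobal 172/215 = 80.0%, Northern Air 199/222 = 89.6% → Northern Air
Northern Air wins overall and in every route group — no reversal.

No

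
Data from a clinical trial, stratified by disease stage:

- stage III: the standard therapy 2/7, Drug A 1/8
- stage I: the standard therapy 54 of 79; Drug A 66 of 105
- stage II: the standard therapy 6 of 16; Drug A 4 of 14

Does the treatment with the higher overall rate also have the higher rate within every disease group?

Stage III: the standard therapy 2/7 = 28.6%, Drug A 1/8 = 12.5% → the standard therapy
Stage I: the standard therapy 54/79 = 68.4%, Drug A 66/105 = 62.9% → the standard therapy
Stage II: the standard therapy 6/16 = 37.5%, Drug A 4/14 = 28.6% → the standard therapy
Overall: the standard therapy 62/102 = 60.8%, Drug A 71/127 = 55.9% → the standard therapy
The standard therapy wins overall and in every disease group — no reversal.

Yes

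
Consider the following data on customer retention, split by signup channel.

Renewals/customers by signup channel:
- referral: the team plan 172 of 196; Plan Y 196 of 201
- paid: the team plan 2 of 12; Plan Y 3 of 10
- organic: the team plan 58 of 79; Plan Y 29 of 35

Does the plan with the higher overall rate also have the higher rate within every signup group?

Referral: the team plan 172/196 = 87.8%, Plan Y 196/201 = 97.5% → Plan Y
Paid: the team plan 2/12 = 16.7%, Plan Y 3/10 = 30.0% → Plan Y
Organic: the team plan 58/79 = 73.4%, Plan Y 29/35 = 82.9% → Plan Y
Overall: the team plan 232/287 = 80.8%, Plan Y 228/246 = 92.7% → Plan Y
Plan Y wins overall and in every signup group — no reversal.

Yes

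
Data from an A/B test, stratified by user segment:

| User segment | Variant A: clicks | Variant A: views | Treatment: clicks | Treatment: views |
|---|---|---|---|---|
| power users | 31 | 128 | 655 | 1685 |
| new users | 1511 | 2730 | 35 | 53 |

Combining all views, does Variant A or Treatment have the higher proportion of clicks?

Variant A

Power users: Variant A 31/128 = 24.2%, Treatment 655/1685 = 38.9% → Treatment
New users: Variant A 1511/2730 = 55.3%, Treatment 35/53 = 66.0% → Treatment
Overall: Variant A 1542/2858 = 54.0%, Treatment 690/1738 = 39.7% → Variant A
(Treatment wins every user group but Variant A wins overall — Treatment's views skew toward the low-rate power users group.)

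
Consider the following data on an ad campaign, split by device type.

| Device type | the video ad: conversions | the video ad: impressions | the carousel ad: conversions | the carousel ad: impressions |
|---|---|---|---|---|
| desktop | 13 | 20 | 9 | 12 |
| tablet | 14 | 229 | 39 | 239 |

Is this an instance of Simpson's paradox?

No

Desktop: the video ad 13/20 = 65.0%, the carousel ad 9/12 = 75.0% → the carousel ad
Tablet: the video ad 14/229 = 6.1%, the carousel ad 39/239 = 16.3% → the carousel ad
Overall: the video ad 27/249 = 10.8%, the carousel ad 48/251 = 19.1% → the carousel ad
The carousel ad wins overall and in every device group — no reversal.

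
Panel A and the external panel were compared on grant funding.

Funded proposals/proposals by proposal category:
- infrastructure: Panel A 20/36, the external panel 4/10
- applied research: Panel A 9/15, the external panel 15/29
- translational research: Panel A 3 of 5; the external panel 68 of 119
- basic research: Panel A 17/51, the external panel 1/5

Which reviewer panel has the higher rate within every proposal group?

Panel A

Infrastructure: Panel A 20/36 = 55.6%, the external panel 4/10 = 40.0% → Panel A
Applied research: Panel A 9/15 = 60.0%, the external panel 15/29 = 51.7% → Panel A
Translational research: Panel A 3/5 = 60.0%, the external panel 68/119 = 57.1% → Panel A
Basic research: Panel A 17/51 = 33.3%, the external panel 1/5 = 20.0% → Panel A
Panel A has the higher rate in all 4 groups.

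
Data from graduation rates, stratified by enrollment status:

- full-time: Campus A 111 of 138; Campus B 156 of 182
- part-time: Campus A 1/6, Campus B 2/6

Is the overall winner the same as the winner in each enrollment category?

Yes

Full-time: Campus A 111/138 = 80.4%, Campus B 156/182 = 85.7% → Campus B
Part-time: Campus A 1/6 = 16.7%, Campus B 2/6 = 33.3% → Campus B
Overall: Campus A 112/144 = 77.8%, Campus B 158/188 = 84.0% → Campus B
Campus B wins overall and in every enrollment group — no reversal.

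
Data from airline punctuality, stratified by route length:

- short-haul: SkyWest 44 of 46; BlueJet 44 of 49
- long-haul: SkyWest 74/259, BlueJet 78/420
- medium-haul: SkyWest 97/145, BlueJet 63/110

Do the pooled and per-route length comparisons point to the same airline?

Yes

Short-haul: SkyWest 44/46 = 95.7%, BlueJet 44/49 = 89.8% → SkyWest
Long-haul: SkyWest 74/259 = 28.6%, BlueJet 78/420 = 18.6% → SkyWest
Medium-haul: SkyWest 97/145 = 66.9%, BlueJet 63/110 = 57.3% → SkyWest
Overall: SkyWest 215/450 = 47.8%, BlueJet 185/579 = 32.0% → SkyWest
SkyWest wins overall and in every route group — no reversal.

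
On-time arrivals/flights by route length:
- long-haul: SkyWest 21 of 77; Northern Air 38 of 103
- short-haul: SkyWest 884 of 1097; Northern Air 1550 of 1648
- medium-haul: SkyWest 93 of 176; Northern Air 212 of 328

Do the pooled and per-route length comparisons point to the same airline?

Long-haul: SkyWest 21/77 = 27.3%, Northern Air 38/103 = 36.9% → Northern Air
Short-haul: SkyWest 884/1097 = 80.6%, Northern Air 1550/1648 = 94.1% → Northern Air
Medium-haul: SkyWest 93/176 = 52.8%, Northern Air 212/328 = 64.6% → Northern Air
Overall: SkyWest 998/1350 = 73.9%, Northern Air 1800/2079 = 86.6% → Northern Air
Northern Air wins overall and in every route group — no reversal.

Yes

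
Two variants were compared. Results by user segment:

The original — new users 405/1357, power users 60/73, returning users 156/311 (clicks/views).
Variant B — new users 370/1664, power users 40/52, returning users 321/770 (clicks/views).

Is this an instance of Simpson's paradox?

New users: the original 405/1357 = 29.8%, Variant B 370/1664 = 22.2% → the original
Power users: the original 60/73 = 82.2%, Variant B 40/52 = 76.9% → the original
Returning users: the original 156/311 = 50.2%, Variant B 321/770 = 41.7% → the original
Overall: the original 621/1741 = 35.7%, Variant B 731/2486 = 29.4% → the original
The original wins overall and in every user group — no reversal.

No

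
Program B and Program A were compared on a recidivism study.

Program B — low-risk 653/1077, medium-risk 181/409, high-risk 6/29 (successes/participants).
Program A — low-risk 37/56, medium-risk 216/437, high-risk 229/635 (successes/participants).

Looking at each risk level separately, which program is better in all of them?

Low-risk: Program B 653/1077 = 60.6%, Program A 37/56 = 66.1% → Program A
Medium-risk: Program B 181/409 = 44.3%, Program A 216/437 = 49.4% → Program A
High-risk: Program B 6/29 = 20.7%, Program A 229/635 = 36.1% → Program A
Program A has the higher rate in all 3 groups.

Program A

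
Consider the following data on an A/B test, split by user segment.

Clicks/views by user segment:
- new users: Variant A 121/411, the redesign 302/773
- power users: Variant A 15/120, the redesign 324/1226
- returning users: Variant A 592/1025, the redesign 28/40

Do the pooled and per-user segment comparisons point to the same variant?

New users: Variant A 121/411 = 29.4%, the redesign 302/773 = 39.1% → the redesign
Power users: Variant A 15/120 = 12.5%, the redesign 324/1226 = 26.4% → the redesign
Returning users: Variant A 592/1025 = 57.8%, the redesign 28/40 = 70.0% → the redesign
Overall: Variant A 728/1556 = 46.8%, the redesign 654/2039 = 32.1% → Variant A
The redesign wins each user group but Variant A wins overall — the comparison reverses. The redesign's views skew toward power users, which has a lower base rate.

No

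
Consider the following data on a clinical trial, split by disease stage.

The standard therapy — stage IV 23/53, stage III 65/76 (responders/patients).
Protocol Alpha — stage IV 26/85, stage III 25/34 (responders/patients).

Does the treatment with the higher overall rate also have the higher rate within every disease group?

Stage IV: the standard therapy 23/53 = 43.4%, Protocol Alpha 26/85 = 30.6% → the standard therapy
Stage III: the standard therapy 65/76 = 85.5%, Protocol Alpha 25/34 = 73.5% → the standard therapy
Overall: the standard therapy 88/129 = 68.2%, Protocol Alpha 51/119 = 42.9% → the standard therapy
The standard therapy wins overall and in every disease group — no reversal.

Yes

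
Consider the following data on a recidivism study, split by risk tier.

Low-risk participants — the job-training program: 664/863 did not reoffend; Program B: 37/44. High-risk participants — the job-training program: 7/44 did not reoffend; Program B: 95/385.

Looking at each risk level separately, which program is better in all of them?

Program B

Low-risk: the job-training program 664/863 = 76.9%, Program B 37/44 = 84.1% → Program B
High-risk: the job-training program 7/44 = 15.9%, Program B 95/385 = 24.7% → Program B
Program B has the higher rate in both groups.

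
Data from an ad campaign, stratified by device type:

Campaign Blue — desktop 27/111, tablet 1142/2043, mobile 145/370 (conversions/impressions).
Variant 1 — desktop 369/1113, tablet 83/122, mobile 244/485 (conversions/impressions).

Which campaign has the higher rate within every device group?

Variant 1

Desktop: Campaign Blue 27/111 = 24.3%, Variant 1 369/1113 = 33.2% → Variant 1
Tablet: Campaign Blue 1142/2043 = 55.9%, Variant 1 83/122 = 68.0% → Variant 1
Mobile: Campaign Blue 145/370 = 39.2%, Variant 1 244/485 = 50.3% → Variant 1
Variant 1 has the higher rate in all 3 groups.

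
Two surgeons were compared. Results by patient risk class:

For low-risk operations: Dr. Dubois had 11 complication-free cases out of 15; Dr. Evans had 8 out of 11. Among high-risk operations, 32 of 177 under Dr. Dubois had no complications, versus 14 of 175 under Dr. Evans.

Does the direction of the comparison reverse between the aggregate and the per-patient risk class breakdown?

Low-risk: Dr. Dubois 11/15 = 73.3%, Dr. Evans 8/11 = 72.7% → Dr. Dubois
High-risk: Dr. Dubois 32/177 = 18.1%, Dr. Evans 14/175 = 8.0% → Dr. Dubois
Overall: Dr. Dubois 43/192 = 22.4%, Dr. Evans 22/186 = 11.8% → Dr. Dubois
Dr. Dubois wins overall and in every patient risk group — no reversal.

No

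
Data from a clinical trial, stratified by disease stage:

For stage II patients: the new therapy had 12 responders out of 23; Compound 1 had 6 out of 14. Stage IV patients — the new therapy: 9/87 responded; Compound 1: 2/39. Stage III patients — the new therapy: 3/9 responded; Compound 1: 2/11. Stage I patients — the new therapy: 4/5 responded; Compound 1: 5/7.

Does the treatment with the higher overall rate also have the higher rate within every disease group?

Yes

Stage II: the new therapy 12/23 = 52.2%, Compound 1 6/14 = 42.9% → the new therapy
Stage IV: the new therapy 9/87 = 10.3%, Compound 1 2/39 = 5.1% → the new therapy
Stage III: the new therapy 3/9 = 33.3%, Compound 1 2/11 = 18.2% → the new therapy
Stage I: the new therapy 4/5 = 80.0%, Compound 1 5/7 = 71.4% → the new therapy
Overall: the new therapy 28/124 = 22.6%, Compound 1 15/71 = 21.1% → the new therapy
The new therapy wins overall and in every disease group — no reversal.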